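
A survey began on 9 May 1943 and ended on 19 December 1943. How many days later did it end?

224

May 1943: 31 − 9 = 22 days remain.
Then June (30), July (31), August (31), September (30), October (31), November (30): 30 + 31 + 31 + 30 + 31 + 30 = 183 days.
December 1–19, 1943: 19 days.
Total: 22 + 183 + 19 = 224 days.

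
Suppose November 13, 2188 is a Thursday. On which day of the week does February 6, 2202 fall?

From November 13, 2188 to November 13, 2201: 13 years, of which 2 contain a Feb 29 — 11×365 + 2×366 = 4747 days.
(2200 is not a leap year (divisible by 100 but not 400).)
November 2201: 30 − 13 = 17 days remain.
Then December (31), January (31): 31 + 31 = 62 days.
February 1–6, 2202: 6 days (2202 is not a leap year).
Residual: 85 days.
Total: 4832 days.
4832 mod 7 = 2, so 2 days after Thursday is Saturday.

Saturday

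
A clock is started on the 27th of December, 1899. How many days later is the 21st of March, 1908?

3006

From December 27, 1899 to December 27, 1907: 8 years, of which 1 contains a Feb 29 — 7×365 + 1×366 = 2921 days.
(1900 is not a leap year (divisible by 100 but not 400).)
December 1907: 31 − 27 = 4 days remain.
Then January (31), February 1908 (29): 31 + 29 = 60 days.
March 1–21, 1908: 21 days.
Residual: 85 days.
Total: 3006 days.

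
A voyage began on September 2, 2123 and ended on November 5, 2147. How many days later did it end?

8830

Day-of-year of September 2, 2123: 245.
Day-of-year of November 5, 2147: 309.
2123 has 365 days, so 365 − 245 = 120 days remain in 2123.
Full years 2124–2146: 17 common + 6 leap = 17×365 + 6×366 = 8401 days.
Total: 120 + 8401 + 309 = 8830 days.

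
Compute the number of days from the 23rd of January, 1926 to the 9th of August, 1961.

12982

Day-of-year of January 23, 1926: 23.
Day-of-year of August 9, 1961: 221.
1926 has 365 days, so 365 − 23 = 342 days remain in 1926.
Full years 1927–1960: 25 common + 9 leap = 25×365 + 9×366 = 12419 days.
Total: 342 + 12419 + 221 = 12982 days.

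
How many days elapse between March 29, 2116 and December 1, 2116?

March 2116: 31 − 29 = 2 days remain.
Then April (30), May (31), June (30), July (31), August (31), September (30), October (31), November (30): 30 + 31 + 30 + 31 + 31 + 30 + 31 + 30 = 244 days.
December 1, 2116: 1 day.
Total: 2 + 244 + 1 = 247 days.

247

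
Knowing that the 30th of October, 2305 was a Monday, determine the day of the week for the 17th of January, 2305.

Tuesday

Count forward from the earlier date (January 17, 2305) to the later (October 30, 2305):
January 2305: 31 − 17 = 14 days remain.
Then February 2305 (28), March (31), April (30), May (31), June (30), July (31), August (31), September (30): 28 + 31 + 30 + 31 + 30 + 31 + 31 + 30 = 242 days.
October 1–30, 2305: 30 days.
Total: 14 + 242 + 30 = 286 days.
286 mod 7 = 6, so 6 days before Monday is Tuesday.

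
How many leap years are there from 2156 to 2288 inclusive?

Years divisible by 4: 2156, 2160, …, 2288 — 34 in all.
Of these, 2200 is divisible by 100 but not 400, so not leap.
Leap years: 34 − 1 = 33.

33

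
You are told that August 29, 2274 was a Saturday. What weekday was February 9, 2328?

Thursday

Day-of-year of August 29, 2274: 241.
Day-of-year of February 9, 2328: 40.
2274 has 365 days, so 365 − 241 = 124 days remain in 2274.
Full years 2275–2327: 41 common + 12 leap = 41×365 + 12×366 = 19357 days.
Total: 124 + 19357 + 40 = 19521 days.
19521 mod 7 = 5, so 5 days after Saturday is Thursday.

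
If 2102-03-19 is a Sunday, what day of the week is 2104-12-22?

Day-of-year of March 19, 2102: 78.
Day-of-year of December 22, 2104: 357.
2102 has 365 days, so 365 − 78 = 287 days remain in 2102.
Full years: 2103: 365. Sum = 365.
Total: 287 + 365 + 357 = 1009 days.
1009 mod 7 = 1, so 1 day after Sunday is Monday.

Monday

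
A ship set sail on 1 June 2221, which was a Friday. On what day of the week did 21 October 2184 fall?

Count forward from the earlier date (October 21, 2184) to the later (June 1, 2221):
From October 21, 2184 to October 21, 2220: 36 years, of which 8 contain a Feb 29 — 28×365 + 8×366 = 13148 days.
(2200 is not a leap year (divisible by 100 but not 400).)
October 2220: 31 − 21 = 10 days remain.
Then November (30), December (31), January (31), February 2221 (28), March (31), April (30), May (31): 30 + 31 + 31 + 28 + 31 + 30 + 31 = 212 days.
June 1, 2221: 1 day.
Residual: 223 days.
Total: 13371 days.
13371 mod 7 = 1, so 1 day before Friday is Thursday.

Thursday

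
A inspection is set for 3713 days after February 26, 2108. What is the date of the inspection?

April 27, 2118

Count 3713 days after February 26, 2108:
From February 26, 2108 to February 26, 2118: 10 years, of which 3 contain a Feb 29 — 7×365 + 3×366 = 3653 days.
February 2118: 28 − 26 = 2 days remain (2118 is not a leap year, so February has 28 days).
Then March (31): 31 days.
April 1–27, 2118: 27 days.
Residual: 60 days.
Total: 3713 days.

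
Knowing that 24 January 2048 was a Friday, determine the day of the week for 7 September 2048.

Monday

January 2048: 31 − 24 = 7 days remain.
Then February 2048 (29), March (31), April (30), May (31), June (30), July (31), August (31): 29 + 31 + 30 + 31 + 30 + 31 + 31 = 213 days.
September 1–7, 2048: 7 days.
Total: 7 + 213 + 7 = 227 days.
227 mod 7 = 3, so 3 days after Friday is Monday.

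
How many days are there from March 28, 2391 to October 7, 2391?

March 2391: 31 − 28 = 3 days remain.
Then April (30), May (31), June (30), July (31), August (31), September (30): 30 + 31 + 30 + 31 + 31 + 30 = 183 days.
October 1–7, 2391: 7 days.
Total: 3 + 183 + 7 = 193 days.

193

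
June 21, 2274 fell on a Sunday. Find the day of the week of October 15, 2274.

Thursday

June 2274: 30 − 21 = 9 days remain.
Then July (31), August (31), September (30): 31 + 31 + 30 = 92 days.
October 1–15, 2274: 15 days.
Total: 9 + 92 + 15 = 116 days.
116 mod 7 = 4, so 4 days after Sunday is Thursday.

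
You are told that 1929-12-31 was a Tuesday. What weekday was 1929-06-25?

Tuesday

Count forward from the earlier date (June 25, 1929) to the later (December 31, 1929):
June 1929: 30 − 25 = 5 days remain.
Then July (31), August (31), September (30), October (31), November (30): 31 + 31 + 30 + 31 + 30 = 153 days.
December 1–31, 1929: 31 days.
Total: 5 + 153 + 31 = 189 days.
189 is a multiple of 7, so 1929-06-25 falls on the same weekday: Tuesday.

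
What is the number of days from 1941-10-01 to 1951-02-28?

Day-of-year of October 1, 1941: 274.
Day-of-year of February 28, 1951: 59.
1941 has 365 days, so 365 − 274 = 91 days remain in 1941.
Full years 1942–1950: 7 common + 2 leap = 7×365 + 2×366 = 3287 days.
Total: 91 + 3287 + 59 = 3437 days.

3437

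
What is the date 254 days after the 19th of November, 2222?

the 31st of July, 2223

Count 254 days after November 19, 2222:
November 2222: 30 − 19 = 11 days remain.
Then December (31), January (31), February 2223 (28), March (31), April (30), May (31), June (30): 31 + 31 + 28 + 31 + 30 + 31 + 30 = 212 days.
July 1–31, 2223: 31 days.
Residual: 254 days.
Total: 254 days.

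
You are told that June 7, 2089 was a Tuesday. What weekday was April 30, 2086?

Count forward from the earlier date (April 30, 2086) to the later (June 7, 2089):
Day-of-year of April 30, 2086: 120.
Day-of-year of June 7, 2089: 158.
2086 has 365 days, so 365 − 120 = 245 days remain in 2086.
Full years: 2087: 365; 2088: 366. Sum = 731.
Total: 245 + 731 + 158 = 1134 days.
1134 is a multiple of 7, so April 30, 2086 falls on the same weekday: Tuesday.

Tuesday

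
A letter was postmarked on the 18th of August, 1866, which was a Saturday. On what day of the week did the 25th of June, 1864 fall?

Count forward from the earlier date (June 25, 1864) to the later (August 18, 1866):
June 25, 1864 → June 25, 1865: 365 days.
June 25, 1865 → June 25, 1866: 365 days.
June 1866: 30 − 25 = 5 days remain.
Then July (31): 31 days.
August 1–18, 1866: 18 days.
Residual: 54 days.
Total: 784 days.
784 is a multiple of 7, so the 25th of June, 1864 falls on the same weekday: Saturday.

Saturday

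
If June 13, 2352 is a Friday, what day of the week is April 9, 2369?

Wednesday

Day-of-year of June 13, 2352: 165.
Day-of-year of April 9, 2369: 99.
2352 has 366 days, so 366 − 165 = 201 days remain in 2352.
Full years 2353–2368: 12 common + 4 leap = 12×365 + 4×366 = 5844 days.
Total: 201 + 5844 + 99 = 6144 days.
6144 mod 7 = 5, so 5 days after Friday is Wednesday.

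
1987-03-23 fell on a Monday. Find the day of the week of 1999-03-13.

Saturday

Day-of-year of March 23, 1987: 82.
Day-of-year of March 13, 1999: 72.
1987 has 365 days, so 365 − 82 = 283 days remain in 1987.
Full years 1988–1998: 8 common + 3 leap = 8×365 + 3×366 = 4018 days.
Total: 283 + 4018 + 72 = 4373 days.
4373 mod 7 = 5, so 5 days after Monday is Saturday.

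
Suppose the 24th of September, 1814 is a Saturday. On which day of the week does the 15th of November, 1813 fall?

Monday

Count forward from the earlier date (November 15, 1813) to the later (September 24, 1814):
November 1813: 30 − 15 = 15 days remain.
Then 9 full months totalling 274 days.
September 1–24, 1814: 24 days.
Residual: 313 days.
Total: 313 days.
313 mod 7 = 5, so 5 days before Saturday is Monday.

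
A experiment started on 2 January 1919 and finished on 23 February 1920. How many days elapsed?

January 1919: 31 − 2 = 29 days remain.
Then 12 full months totalling 365 days.
February 1–23, 1920: 23 days (1920 is a leap year).
Total: 29 + 365 + 23 = 417 days.

417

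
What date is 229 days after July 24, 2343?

March 9, 2344

Count 229 days after July 24, 2343:
Day-of-year of July 24, 2343: 205.
Day-of-year of March 9, 2344: 69.
2343 has 365 days, so 365 − 205 = 160 days remain in 2343.
Total: 160 + 69 = 229 days.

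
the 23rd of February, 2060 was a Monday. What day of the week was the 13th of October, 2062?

Day-of-year of February 23, 2060: 54.
Day-of-year of October 13, 2062: 286.
2060 has 366 days, so 366 − 54 = 312 days remain in 2060.
Full years: 2061: 365. Sum = 365.
Total: 312 + 365 + 286 = 963 days.
963 mod 7 = 4, so 4 days after Monday is Friday.

Friday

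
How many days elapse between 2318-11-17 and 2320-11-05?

719

Day-of-year of November 17, 2318: 321.
Day-of-year of November 5, 2320: 310.
2318 has 365 days, so 365 − 321 = 44 days remain in 2318.
Full years: 2319: 365. Sum = 365.
Total: 44 + 365 + 310 = 719 days.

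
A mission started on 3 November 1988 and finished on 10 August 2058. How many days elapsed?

Day-of-year of November 3, 1988: 308.
Day-of-year of August 10, 2058: 222.
1988 has 366 days, so 366 − 308 = 58 days remain in 1988.
Full years 1989–2057: 52 common + 17 leap = 52×365 + 17×366 = 25202 days.
Total: 58 + 25202 + 222 = 25482 days.

25482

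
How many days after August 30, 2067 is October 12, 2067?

August 2067: 31 − 30 = 1 day remains.
Then September (30): 30 days.
October 1–12, 2067: 12 days.
Total: 1 + 30 + 12 = 43 days.

43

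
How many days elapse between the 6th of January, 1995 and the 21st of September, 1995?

258

January 1995: 31 − 6 = 25 days remain.
Then February 1995 (28), March (31), April (30), May (31), June (30), July (31), August (31): 28 + 31 + 30 + 31 + 30 + 31 + 31 = 212 days.
September 1–21, 1995: 21 days.
Total: 25 + 212 + 21 = 258 days.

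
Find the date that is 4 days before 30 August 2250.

26 August 2250

Count 4 days before August 30, 2250:
Within August 2250: 30 − 26 = 4 days.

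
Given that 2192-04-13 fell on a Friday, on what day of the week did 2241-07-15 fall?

From April 13, 2192 to April 13, 2241: 49 years, of which 11 contain a Feb 29 — 38×365 + 11×366 = 17896 days.
(2200 is not a leap year (divisible by 100 but not 400).)
April 2241: 30 − 13 = 17 days remain.
Then May (31), June (30): 31 + 30 = 61 days.
July 1–15, 2241: 15 days.
Residual: 93 days.
Total: 17989 days.
17989 mod 7 = 6, so 6 days after Friday is Thursday.

Thursday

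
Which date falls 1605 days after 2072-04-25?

2076-09-16

Count 1605 days after April 25, 2072:
Day-of-year of April 25, 2072: 116.
Day-of-year of September 16, 2076: 260.
2072 has 366 days, so 366 − 116 = 250 days remain in 2072.
Full years: 2073: 365; 2074: 365; 2075: 365. Sum = 1095.
Total: 250 + 1095 + 260 = 1605 days.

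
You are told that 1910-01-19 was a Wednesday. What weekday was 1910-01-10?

Monday

Count forward from the earlier date (January 10, 1910) to the later (January 19, 1910):
Within January 1910: 19 − 10 = 9 days.
9 mod 7 = 2, so 2 days before Wednesday is Monday.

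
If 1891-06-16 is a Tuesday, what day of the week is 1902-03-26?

Wednesday

From June 16, 1891 to June 16, 1901: 10 years, of which 2 contain a Feb 29 — 8×365 + 2×366 = 3652 days.
(1900 is not a leap year (divisible by 100 but not 400).)
June 1901: 30 − 16 = 14 days remain.
Then July (31), August (31), September (30), October (31), November (30), December (31), January (31), February 1902 (28): 31 + 31 + 30 + 31 + 30 + 31 + 31 + 28 = 243 days.
March 1–26, 1902: 26 days.
Residual: 283 days.
Total: 3935 days.
3935 mod 7 = 1, so 1 day after Tuesday is Wednesday.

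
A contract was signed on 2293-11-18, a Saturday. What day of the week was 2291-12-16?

Count forward from the earlier date (December 16, 2291) to the later (November 18, 2293):
December 16, 2291 → December 16, 2292: 366 days (2292 is a leap year).
December 2292: 31 − 16 = 15 days remain.
Then 10 full months totalling 304 days.
November 1–18, 2293: 18 days.
Residual: 337 days.
Total: 703 days.
703 mod 7 = 3, so 3 days before Saturday is Wednesday.

Wednesday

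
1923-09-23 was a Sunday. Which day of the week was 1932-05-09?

Monday

Day-of-year of September 23, 1923: 266.
Day-of-year of May 9, 1932: 130.
1923 has 365 days, so 365 − 266 = 99 days remain in 1923.
Full years 1924–1931: 6 common + 2 leap = 6×365 + 2×366 = 2922 days.
Total: 99 + 2922 + 130 = 3151 days.
3151 mod 7 = 1, so 1 day after Sunday is Monday.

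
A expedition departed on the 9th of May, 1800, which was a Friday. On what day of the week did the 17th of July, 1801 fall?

Friday

May 1800: 31 − 9 = 22 days remain.
Then 13 full months totalling 395 days.
July 1–17, 1801: 17 days.
Total: 22 + 395 + 17 = 434 days.
434 is a multiple of 7, so the 17th of July, 1801 falls on the same weekday: Friday.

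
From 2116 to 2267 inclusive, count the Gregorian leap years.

37

Years divisible by 4: 2116, 2120, …, 2264 — 38 in all.
Of these, 2200 is divisible by 100 but not 400, so not leap.
Leap years: 38 − 1 = 37.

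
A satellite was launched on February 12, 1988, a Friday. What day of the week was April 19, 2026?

Sunday

From February 12, 1988 to February 12, 2026: 38 years, of which 10 contain a Feb 29 — 28×365 + 10×366 = 13880 days.
(2000 is a leap year (divisible by 400).)
February 2026: 28 − 12 = 16 days remain (2026 is not a leap year, so February has 28 days).
Then March (31): 31 days.
April 1–19, 2026: 19 days.
Residual: 66 days.
Total: 13946 days.
13946 mod 7 = 2, so 2 days after Friday is Sunday.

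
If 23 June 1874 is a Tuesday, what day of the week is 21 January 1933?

From June 23, 1874 to June 23, 1932: 58 years, of which 14 contain a Feb 29 — 44×365 + 14×366 = 21184 days.
(1900 is not a leap year (divisible by 100 but not 400).)
June 1932: 30 − 23 = 7 days remain.
Then July (31), August (31), September (30), October (31), November (30), December (31): 31 + 31 + 30 + 31 + 30 + 31 = 184 days.
January 1–21, 1933: 21 days.
Residual: 212 days.
Total: 21396 days.
21396 mod 7 = 4, so 4 days after Tuesday is Saturday.

Saturday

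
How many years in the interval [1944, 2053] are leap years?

Years divisible by 4: 1944, 1948, …, 2052 — 28 in all.
2000 is divisible by 400, so still leap.
No century exceptions apply. Count: 28.

28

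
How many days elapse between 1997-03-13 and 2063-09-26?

24303

Day-of-year of March 13, 1997: 72.
Day-of-year of September 26, 2063: 269.
1997 has 365 days, so 365 − 72 = 293 days remain in 1997.
Full years 1998–2062: 49 common + 16 leap = 49×365 + 16×366 = 23741 days.
Total: 293 + 23741 + 269 = 24303 days.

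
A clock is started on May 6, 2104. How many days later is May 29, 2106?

May 2104: 31 − 6 = 25 days remain.
Then 23 full months totalling 699 days.
May 1–29, 2106: 29 days.
Total: 25 + 699 + 29 = 753 days.

753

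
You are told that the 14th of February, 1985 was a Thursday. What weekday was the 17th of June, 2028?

Saturday

Day-of-year of February 14, 1985: 45.
Day-of-year of June 17, 2028: 169.
1985 has 365 days, so 365 − 45 = 320 days remain in 1985.
Full years 1986–2027: 32 common + 10 leap = 32×365 + 10×366 = 15340 days.
Total: 320 + 15340 + 169 = 15829 days.
15829 mod 7 = 2, so 2 days after Thursday is Saturday.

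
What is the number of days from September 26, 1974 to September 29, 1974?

3

Within September 1974: 29 − 26 = 3 days.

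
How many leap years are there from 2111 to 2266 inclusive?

Years divisible by 4: 2112, 2116, …, 2264 — 39 in all.
Of these, 2200 is divisible by 100 but not 400, so not leap.
Leap years: 39 − 1 = 38.

38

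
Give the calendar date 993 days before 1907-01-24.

1904-05-06

Count 993 days before January 24, 1907:
May 6, 1904 → May 6, 1905: 365 days.
May 6, 1905 → May 6, 1906: 365 days.
May 1906: 31 − 6 = 25 days remain.
Then June (30), July (31), August (31), September (30), October (31), November (30), December (31): 30 + 31 + 31 + 30 + 31 + 30 + 31 = 214 days.
January 1–24, 1907: 24 days.
Residual: 263 days.
Total: 993 days.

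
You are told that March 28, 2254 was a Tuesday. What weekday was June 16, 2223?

Count forward from the earlier date (June 16, 2223) to the later (March 28, 2254):
From June 16, 2223 to June 16, 2253: 30 years, of which 8 contain a Feb 29 — 22×365 + 8×366 = 10958 days.
June 2253: 30 − 16 = 14 days remain.
Then July (31), August (31), September (30), October (31), November (30), December (31), January (31), February 2254 (28): 31 + 31 + 30 + 31 + 30 + 31 + 31 + 28 = 243 days.
March 1–28, 2254: 28 days.
Residual: 285 days.
Total: 11243 days.
11243 mod 7 = 1, so 1 day before Tuesday is Monday.

Monday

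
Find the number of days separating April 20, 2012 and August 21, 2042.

11080

From April 20, 2012 to April 20, 2042: 30 years, of which 7 contain a Feb 29 — 23×365 + 7×366 = 10957 days.
April 2042: 30 − 20 = 10 days remain.
Then May (31), June (30), July (31): 31 + 30 + 31 = 92 days.
August 1–21, 2042: 21 days.
Residual: 123 days.
Total: 11080 days.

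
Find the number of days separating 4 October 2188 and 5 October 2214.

Day-of-year of October 4, 2188: 278.
Day-of-year of October 5, 2214: 278.
2188 has 366 days, so 366 − 278 = 88 days remain in 2188.
Full years 2189–2213: 20 common + 5 leap = 20×365 + 5×366 = 9130 days.
Total: 88 + 9130 + 278 = 9496 days.

9496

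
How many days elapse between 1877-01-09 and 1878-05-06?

January 9, 1877 → January 9, 1878: 365 days.
January 1878: 31 − 9 = 22 days remain.
Then February 1878 (28), March (31), April (30): 28 + 31 + 30 = 89 days.
May 1–6, 1878: 6 days.
Residual: 117 days.
Total: 482 days.

482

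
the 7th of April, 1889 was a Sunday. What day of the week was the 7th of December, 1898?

Day-of-year of April 7, 1889: 97.
Day-of-year of December 7, 1898: 341.
1889 has 365 days, so 365 − 97 = 268 days remain in 1889.
Full years 1890–1897: 6 common + 2 leap = 6×365 + 2×366 = 2922 days.
Total: 268 + 2922 + 341 = 3531 days.
3531 mod 7 = 3, so 3 days after Sunday is Wednesday.

Wednesday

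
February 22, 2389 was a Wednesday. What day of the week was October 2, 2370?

Friday

Count forward from the earlier date (October 2, 2370) to the later (February 22, 2389):
From October 2, 2370 to October 2, 2388: 18 years, of which 5 contain a Feb 29 — 13×365 + 5×366 = 6575 days.
October 2388: 31 − 2 = 29 days remain.
Then November (30), December (31), January (31): 30 + 31 + 31 = 92 days.
February 1–22, 2389: 22 days (2389 is not a leap year).
Residual: 143 days.
Total: 6718 days.
6718 mod 7 = 5, so 5 days before Wednesday is Friday.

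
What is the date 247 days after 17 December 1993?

21 August 1994

Count 247 days after December 17, 1993:
December 1993: 31 − 17 = 14 days remain.
Then January (31), February 1994 (28), March (31), April (30), May (31), June (30), July (31): 31 + 28 + 31 + 30 + 31 + 30 + 31 = 212 days.
August 1–21, 1994: 21 days.
Residual: 247 days.
Total: 247 days.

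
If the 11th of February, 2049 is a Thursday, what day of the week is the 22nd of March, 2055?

February 11, 2049 → February 11, 2050: 365 days.
February 11, 2050 → February 11, 2051: 365 days.
February 11, 2051 → February 11, 2052: 365 days.
February 11, 2052 → February 11, 2053: 366 days (2052 is a leap year).
February 11, 2053 → February 11, 2054: 365 days.
February 11, 2054 → February 11, 2055: 365 days.
February 2055: 28 − 11 = 17 days remain (2055 is not a leap year, so February has 28 days).
March 1–22, 2055: 22 days.
Residual: 39 days.
Total: 2230 days.
2230 mod 7 = 4, so 4 days after Thursday is Monday.

Monday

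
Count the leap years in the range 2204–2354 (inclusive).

Years divisible by 4: 2204, 2208, …, 2352 — 38 in all.
Of these, 2300 is divisible by 100 but not 400, so not leap.
Leap years: 38 − 1 = 37.

37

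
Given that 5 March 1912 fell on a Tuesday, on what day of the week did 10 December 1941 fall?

From March 5, 1912 to March 5, 1941: 29 years, of which 7 contain a Feb 29 — 22×365 + 7×366 = 10592 days.
March 1941: 31 − 5 = 26 days remain.
Then April (30), May (31), June (30), July (31), August (31), September (30), October (31), November (30): 30 + 31 + 30 + 31 + 31 + 30 + 31 + 30 = 244 days.
December 1–10, 1941: 10 days.
Residual: 280 days.
Total: 10872 days.
10872 mod 7 = 1, so 1 day after Tuesday is Wednesday.

Wednesday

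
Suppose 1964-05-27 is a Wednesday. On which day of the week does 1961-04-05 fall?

Count forward from the earlier date (April 5, 1961) to the later (May 27, 1964):
Day-of-year of April 5, 1961: 95.
Day-of-year of May 27, 1964: 148.
1961 has 365 days, so 365 − 95 = 270 days remain in 1961.
Full years: 1962: 365; 1963: 365. Sum = 730.
Total: 270 + 730 + 148 = 1148 days.
1148 is a multiple of 7, so 1961-04-05 falls on the same weekday: Wednesday.

Wednesday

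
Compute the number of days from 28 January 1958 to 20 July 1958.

173

January 1958: 31 − 28 = 3 days remain.
Then February 1958 (28), March (31), April (30), May (31), June (30): 28 + 31 + 30 + 31 + 30 = 150 days.
July 1–20, 1958: 20 days.
Total: 3 + 150 + 20 = 173 days.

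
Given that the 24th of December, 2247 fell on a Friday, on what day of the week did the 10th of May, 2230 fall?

Monday

Count forward from the earlier date (May 10, 2230) to the later (December 24, 2247):
Day-of-year of May 10, 2230: 130.
Day-of-year of December 24, 2247: 358.
2230 has 365 days, so 365 − 130 = 235 days remain in 2230.
Full years 2231–2246: 12 common + 4 leap = 12×365 + 4×366 = 5844 days.
Total: 235 + 5844 + 358 = 6437 days.
6437 mod 7 = 4, so 4 days before Friday is Monday.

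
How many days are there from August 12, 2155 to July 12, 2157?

700

August 12, 2155 → August 12, 2156: 366 days (2156 is a leap year).
August 2156: 31 − 12 = 19 days remain.
Then 10 full months totalling 303 days.
July 1–12, 2157: 12 days.
Residual: 334 days.
Total: 700 days.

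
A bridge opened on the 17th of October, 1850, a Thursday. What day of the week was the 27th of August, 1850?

Tuesday

Count forward from the earlier date (August 27, 1850) to the later (October 17, 1850):
August 1850: 31 − 27 = 4 days remain.
Then September (30): 30 days.
October 1–17, 1850: 17 days.
Total: 4 + 30 + 17 = 51 days.
51 mod 7 = 2, so 2 days before Thursday is Tuesday.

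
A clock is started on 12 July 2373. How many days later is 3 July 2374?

July 2373: 31 − 12 = 19 days remain.
Then 11 full months totalling 334 days.
July 1–3, 2374: 3 days.
Residual: 356 days.
Total: 356 days.

356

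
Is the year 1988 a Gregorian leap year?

1988 is a leap year.

Yes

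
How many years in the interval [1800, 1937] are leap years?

33

Years divisible by 4: 1800, 1804, …, 1936 — 35 in all.
Of these, 1800, 1900 are divisible by 100 but not 400, so not leap.
Leap years: 35 − 2 = 33.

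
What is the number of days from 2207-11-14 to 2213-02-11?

1916

Day-of-year of November 14, 2207: 318.
Day-of-year of February 11, 2213: 42.
2207 has 365 days, so 365 − 318 = 47 days remain in 2207.
Full years: 2208: 366; 2209: 365; 2210: 365; 2211: 365; 2212: 366. Sum = 1827.
Total: 47 + 1827 + 42 = 1916 days.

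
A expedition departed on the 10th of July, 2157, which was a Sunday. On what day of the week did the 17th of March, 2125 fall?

Count forward from the earlier date (March 17, 2125) to the later (July 10, 2157):
From March 17, 2125 to March 17, 2157: 32 years, of which 8 contain a Feb 29 — 24×365 + 8×366 = 11688 days.
March 2157: 31 − 17 = 14 days remain.
Then April (30), May (31), June (30): 30 + 31 + 30 = 91 days.
July 1–10, 2157: 10 days.
Residual: 115 days.
Total: 11803 days.
11803 mod 7 = 1, so 1 day before Sunday is Saturday.

Saturday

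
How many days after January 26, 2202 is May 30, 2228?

Day-of-year of January 26, 2202: 26.
Day-of-year of May 30, 2228: 151.
2202 has 365 days, so 365 − 26 = 339 days remain in 2202.
Full years 2203–2227: 19 common + 6 leap = 19×365 + 6×366 = 9131 days.
Total: 339 + 9131 + 151 = 9621 days.

9621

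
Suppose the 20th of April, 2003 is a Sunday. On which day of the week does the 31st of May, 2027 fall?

Monday

Day-of-year of April 20, 2003: 110.
Day-of-year of May 31, 2027: 151.
2003 has 365 days, so 365 − 110 = 255 days remain in 2003.
Full years 2004–2026: 17 common + 6 leap = 17×365 + 6×366 = 8401 days.
Total: 255 + 8401 + 151 = 8807 days.
8807 mod 7 = 1, so 1 day after Sunday is Monday.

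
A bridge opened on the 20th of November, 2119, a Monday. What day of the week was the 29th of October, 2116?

Count forward from the earlier date (October 29, 2116) to the later (November 20, 2119):
Day-of-year of October 29, 2116: 303.
Day-of-year of November 20, 2119: 324.
2116 has 366 days, so 366 − 303 = 63 days remain in 2116.
Full years: 2117: 365; 2118: 365. Sum = 730.
Total: 63 + 730 + 324 = 1117 days.
1117 mod 7 = 4, so 4 days before Monday is Thursday.

Thursday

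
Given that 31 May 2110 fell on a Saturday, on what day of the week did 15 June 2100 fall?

Count forward from the earlier date (June 15, 2100) to the later (May 31, 2110):
From June 15, 2100 to June 15, 2109: 9 years, of which 2 contain a Feb 29 — 7×365 + 2×366 = 3287 days.
June 2109: 30 − 15 = 15 days remain.
Then 10 full months totalling 304 days.
May 1–31, 2110: 31 days.
Residual: 350 days.
Total: 3637 days.
3637 mod 7 = 4, so 4 days before Saturday is Tuesday.

Tuesday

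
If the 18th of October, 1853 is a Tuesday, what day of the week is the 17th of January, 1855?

Wednesday

October 1853: 31 − 18 = 13 days remain.
Then 14 full months totalling 426 days.
January 1–17, 1855: 17 days.
Total: 13 + 426 + 17 = 456 days.
456 mod 7 = 1, so 1 day after Tuesday is Wednesday.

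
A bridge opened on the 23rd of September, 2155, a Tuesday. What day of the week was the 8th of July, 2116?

Count forward from the earlier date (July 8, 2116) to the later (September 23, 2155):
Day-of-year of July 8, 2116: 190.
Day-of-year of September 23, 2155: 266.
2116 has 366 days, so 366 − 190 = 176 days remain in 2116.
Full years 2117–2154: 29 common + 9 leap = 29×365 + 9×366 = 13879 days.
Total: 176 + 13879 + 266 = 14321 days.
14321 mod 7 = 6, so 6 days before Tuesday is Wednesday.

Wednesday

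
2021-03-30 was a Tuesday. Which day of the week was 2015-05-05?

Count forward from the earlier date (May 5, 2015) to the later (March 30, 2021):
Day-of-year of May 5, 2015: 125.
Day-of-year of March 30, 2021: 89.
2015 has 365 days, so 365 − 125 = 240 days remain in 2015.
Full years: 2016: 366; 2017: 365; 2018: 365; 2019: 365; 2020: 366. Sum = 1827.
Total: 240 + 1827 + 89 = 2156 days.
2156 is a multiple of 7, so 2015-05-05 falls on the same weekday: Tuesday.

Tuesday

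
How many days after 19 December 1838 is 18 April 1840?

486

Day-of-year of December 19, 1838: 353.
Day-of-year of April 18, 1840: 109.
1838 has 365 days, so 365 − 353 = 12 days remain in 1838.
Full years: 1839: 365. Sum = 365.
Total: 12 + 365 + 109 = 486 days.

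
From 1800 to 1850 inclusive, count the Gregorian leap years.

12

Years divisible by 4: 1800, 1804, …, 1848 — 13 in all.
Of these, 1800 is divisible by 100 but not 400, so not leap.
Leap years: 13 − 1 = 12.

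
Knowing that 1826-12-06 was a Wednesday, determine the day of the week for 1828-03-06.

Thursday

December 6, 1826 → December 6, 1827: 365 days.
December 1827: 31 − 6 = 25 days remain.
Then January (31), February 1828 (29): 31 + 29 = 60 days.
March 1–6, 1828: 6 days.
Residual: 91 days.
Total: 456 days.
456 mod 7 = 1, so 1 day after Wednesday is Thursday.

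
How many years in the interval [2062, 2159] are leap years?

Years divisible by 4: 2064, 2068, …, 2156 — 24 in all.
Of these, 2100 is divisible by 100 but not 400, so not leap.
Leap years: 24 − 1 = 23.

23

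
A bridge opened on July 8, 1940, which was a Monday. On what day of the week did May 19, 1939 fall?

Friday

Count forward from the earlier date (May 19, 1939) to the later (July 8, 1940):
May 19, 1939 → May 19, 1940: 366 days (1940 is a leap year).
May 1940: 31 − 19 = 12 days remain.
Then June (30): 30 days.
July 1–8, 1940: 8 days.
Residual: 50 days.
Total: 416 days.
416 mod 7 = 3, so 3 days before Monday is Friday.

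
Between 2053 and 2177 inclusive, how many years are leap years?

30

Years divisible by 4: 2056, 2060, …, 2176 — 31 in all.
Of these, 2100 is divisible by 100 but not 400, so not leap.
Leap years: 31 − 1 = 30.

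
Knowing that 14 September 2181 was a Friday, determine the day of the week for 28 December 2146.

Count forward from the earlier date (December 28, 2146) to the later (September 14, 2181):
Day-of-year of December 28, 2146: 362.
Day-of-year of September 14, 2181: 257.
2146 has 365 days, so 365 − 362 = 3 days remain in 2146.
Full years 2147–2180: 25 common + 9 leap = 25×365 + 9×366 = 12419 days.
Total: 3 + 12419 + 257 = 12679 days.
12679 mod 7 = 2, so 2 days before Friday is Wednesday.

Wednesday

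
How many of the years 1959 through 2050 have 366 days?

Years divisible by 4: 1960, 1964, …, 2048 — 23 in all.
2000 is divisible by 400, so still leap.
No century exceptions apply. Count: 23.

23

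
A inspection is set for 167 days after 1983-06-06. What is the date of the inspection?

1983-11-20

Count 167 days after June 6, 1983:
June 1983: 30 − 6 = 24 days remain.
Then July (31), August (31), September (30), October (31): 31 + 31 + 30 + 31 = 123 days.
November 1–20, 1983: 20 days.
Total: 24 + 123 + 20 = 167 days.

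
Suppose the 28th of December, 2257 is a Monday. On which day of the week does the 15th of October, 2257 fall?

Thursday

Count forward from the earlier date (October 15, 2257) to the later (December 28, 2257):
October 2257: 31 − 15 = 16 days remain.
Then November (30): 30 days.
December 1–28, 2257: 28 days.
Total: 16 + 30 + 28 = 74 days.
74 mod 7 = 4, so 4 days before Monday is Thursday.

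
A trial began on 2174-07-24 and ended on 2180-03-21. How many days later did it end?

2067

July 24, 2174 → July 24, 2175: 365 days.
July 24, 2175 → July 24, 2176: 366 days (2176 is a leap year).
July 24, 2176 → July 24, 2177: 365 days.
July 24, 2177 → July 24, 2178: 365 days.
July 24, 2178 → July 24, 2179: 365 days.
July 2179: 31 − 24 = 7 days remain.
Then August (31), September (30), October (31), November (30), December (31), January (31), February 2180 (29): 31 + 30 + 31 + 30 + 31 + 31 + 29 = 213 days.
March 1–21, 2180: 21 days.
Residual: 241 days.
Total: 2067 days.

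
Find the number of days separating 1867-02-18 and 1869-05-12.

814

February 18, 1867 → February 18, 1868: 365 days.
February 18, 1868 → February 18, 1869: 366 days (1868 is a leap year).
February 1869: 28 − 18 = 10 days remain (1869 is not a leap year, so February has 28 days).
Then March (31), April (30): 31 + 30 = 61 days.
May 1–12, 1869: 12 days.
Residual: 83 days.
Total: 814 days.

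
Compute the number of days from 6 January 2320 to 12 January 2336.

Day-of-year of January 6, 2320: 6.
Day-of-year of January 12, 2336: 12.
2320 has 366 days, so 366 − 6 = 360 days remain in 2320.
Full years 2321–2335: 12 common + 3 leap = 12×365 + 3×366 = 5478 days.
Total: 360 + 5478 + 12 = 5850 days.

5850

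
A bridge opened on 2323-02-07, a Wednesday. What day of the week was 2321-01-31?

Monday

Count forward from the earlier date (January 31, 2321) to the later (February 7, 2323):
Day-of-year of January 31, 2321: 31.
Day-of-year of February 7, 2323: 38.
2321 has 365 days, so 365 − 31 = 334 days remain in 2321.
Full years: 2322: 365. Sum = 365.
Total: 334 + 365 + 38 = 737 days.
737 mod 7 = 2, so 2 days before Wednesday is Monday.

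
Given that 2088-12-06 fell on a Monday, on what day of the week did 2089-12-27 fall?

Day-of-year of December 6, 2088: 341.
Day-of-year of December 27, 2089: 361.
2088 has 366 days, so 366 − 341 = 25 days remain in 2088.
Total: 25 + 361 = 386 days.
386 mod 7 = 1, so 1 day after Monday is Tuesday.

Tuesday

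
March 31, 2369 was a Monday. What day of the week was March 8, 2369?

Saturday

Count forward from the earlier date (March 8, 2369) to the later (March 31, 2369):
Within March 2369: 31 − 8 = 23 days.
23 mod 7 = 2, so 2 days before Monday is Saturday.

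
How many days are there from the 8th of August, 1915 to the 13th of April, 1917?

August 8, 1915 → August 8, 1916: 366 days (1916 is a leap year).
August 1916: 31 − 8 = 23 days remain.
Then September (30), October (31), November (30), December (31), January (31), February 1917 (28), March (31): 30 + 31 + 30 + 31 + 31 + 28 + 31 = 212 days.
April 1–13, 1917: 13 days.
Residual: 248 days.
Total: 614 days.

614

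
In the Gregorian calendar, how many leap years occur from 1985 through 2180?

48

Years divisible by 4: 1988, 1992, …, 2180 — 49 in all.
Of these, 2100 is divisible by 100 but not 400, so not leap.
2000 is divisible by 400, so still leap.
Leap years: 49 − 1 = 48.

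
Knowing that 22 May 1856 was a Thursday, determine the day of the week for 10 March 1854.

Count forward from the earlier date (March 10, 1854) to the later (May 22, 1856):
Day-of-year of March 10, 1854: 69.
Day-of-year of May 22, 1856: 143.
1854 has 365 days, so 365 − 69 = 296 days remain in 1854.
Full years: 1855: 365. Sum = 365.
Total: 296 + 365 + 143 = 804 days.
804 mod 7 = 6, so 6 days before Thursday is Friday.

Friday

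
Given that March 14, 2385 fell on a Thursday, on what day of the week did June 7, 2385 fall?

March 2385: 31 − 14 = 17 days remain.
Then April (30), May (31): 30 + 31 = 61 days.
June 1–7, 2385: 7 days.
Total: 17 + 61 + 7 = 85 days.
85 mod 7 = 1, so 1 day after Thursday is Friday.

Friday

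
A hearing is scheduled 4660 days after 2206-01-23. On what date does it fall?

2218-10-27

Count 4660 days after January 23, 2206:
From January 23, 2206 to January 23, 2218: 12 years, of which 3 contain a Feb 29 — 9×365 + 3×366 = 4383 days.
January 2218: 31 − 23 = 8 days remain.
Then February 2218 (28), March (31), April (30), May (31), June (30), July (31), August (31), September (30): 28 + 31 + 30 + 31 + 30 + 31 + 31 + 30 = 242 days.
October 1–27, 2218: 27 days.
Residual: 277 days.
Total: 4660 days.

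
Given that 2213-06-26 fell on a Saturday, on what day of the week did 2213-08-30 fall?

June 2213: 30 − 26 = 4 days remain.
Then July (31): 31 days.
August 1–30, 2213: 30 days.
Total: 4 + 31 + 30 = 65 days.
65 mod 7 = 2, so 2 days after Saturday is Monday.

Monday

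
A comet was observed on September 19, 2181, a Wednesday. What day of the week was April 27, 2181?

Count forward from the earlier date (April 27, 2181) to the later (September 19, 2181):
April 2181: 30 − 27 = 3 days remain.
Then May (31), June (30), July (31), August (31): 31 + 30 + 31 + 31 = 123 days.
September 1–19, 2181: 19 days.
Total: 3 + 123 + 19 = 145 days.
145 mod 7 = 5, so 5 days before Wednesday is Friday.

Friday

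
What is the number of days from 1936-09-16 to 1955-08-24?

From September 16, 1936 to September 16, 1954: 18 years, of which 4 contain a Feb 29 — 14×365 + 4×366 = 6574 days.
September 1954: 30 − 16 = 14 days remain.
Then 10 full months totalling 304 days.
August 1–24, 1955: 24 days.
Residual: 342 days.
Total: 6916 days.

6916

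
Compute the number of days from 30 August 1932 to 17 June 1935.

Day-of-year of August 30, 1932: 243.
Day-of-year of June 17, 1935: 168.
1932 has 366 days, so 366 − 243 = 123 days remain in 1932.
Full years: 1933: 365; 1934: 365. Sum = 730.
Total: 123 + 730 + 168 = 1021 days.

1021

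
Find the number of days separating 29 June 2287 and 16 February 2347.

21781

Day-of-year of June 29, 2287: 180.
Day-of-year of February 16, 2347: 47.
2287 has 365 days, so 365 − 180 = 185 days remain in 2287.
Full years 2288–2346: 45 common + 14 leap = 45×365 + 14×366 = 21549 days.
Total: 185 + 21549 + 47 = 21781 days.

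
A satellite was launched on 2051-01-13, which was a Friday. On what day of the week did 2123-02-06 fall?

Day-of-year of January 13, 2051: 13.
Day-of-year of February 6, 2123: 37.
2051 has 365 days, so 365 − 13 = 352 days remain in 2051.
Full years 2052–2122: 54 common + 17 leap = 54×365 + 17×366 = 25932 days.
Total: 352 + 25932 + 37 = 26321 days.
26321 mod 7 = 1, so 1 day after Friday is Saturday.

Saturday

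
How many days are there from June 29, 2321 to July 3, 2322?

June 2321: 30 − 29 = 1 day remains.
Then 12 full months totalling 365 days.
July 1–3, 2322: 3 days.
Total: 1 + 365 + 3 = 369 days.

369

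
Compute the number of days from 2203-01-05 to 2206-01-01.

January 5, 2203 → January 5, 2204: 365 days.
January 5, 2204 → January 5, 2205: 366 days (2204 is a leap year).
January 2205: 31 − 5 = 26 days remain.
Then 11 full months totalling 334 days.
January 1, 2206: 1 day.
Residual: 361 days.
Total: 1092 days.

1092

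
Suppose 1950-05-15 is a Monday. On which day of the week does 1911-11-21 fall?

Count forward from the earlier date (November 21, 1911) to the later (May 15, 1950):
Day-of-year of November 21, 1911: 325.
Day-of-year of May 15, 1950: 135.
1911 has 365 days, so 365 − 325 = 40 days remain in 1911.
Full years 1912–1949: 28 common + 10 leap = 28×365 + 10×366 = 13880 days.
Total: 40 + 13880 + 135 = 14055 days.
14055 mod 7 = 6, so 6 days before Monday is Tuesday.

Tuesday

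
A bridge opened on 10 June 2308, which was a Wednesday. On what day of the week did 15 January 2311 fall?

Sunday

June 10, 2308 → June 10, 2309: 365 days.
June 10, 2309 → June 10, 2310: 365 days.
June 2310: 30 − 10 = 20 days remain.
Then July (31), August (31), September (30), October (31), November (30), December (31): 31 + 31 + 30 + 31 + 30 + 31 = 184 days.
January 1–15, 2311: 15 days.
Residual: 219 days.
Total: 949 days.
949 mod 7 = 4, so 4 days after Wednesday is Sunday.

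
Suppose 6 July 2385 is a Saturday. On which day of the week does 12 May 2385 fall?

Sunday

Count forward from the earlier date (May 12, 2385) to the later (July 6, 2385):
May 2385: 31 − 12 = 19 days remain.
Then June (30): 30 days.
July 1–6, 2385: 6 days.
Total: 19 + 30 + 6 = 55 days.
55 mod 7 = 6, so 6 days before Saturday is Sunday.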